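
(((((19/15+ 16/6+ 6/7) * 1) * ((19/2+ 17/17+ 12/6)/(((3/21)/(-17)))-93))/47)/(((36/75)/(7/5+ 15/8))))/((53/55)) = -1140.60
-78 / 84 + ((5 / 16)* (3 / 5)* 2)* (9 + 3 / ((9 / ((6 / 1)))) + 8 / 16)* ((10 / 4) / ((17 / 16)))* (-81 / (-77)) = 12757 / 1309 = 9.75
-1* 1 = -1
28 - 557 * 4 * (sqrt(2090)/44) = -2286.92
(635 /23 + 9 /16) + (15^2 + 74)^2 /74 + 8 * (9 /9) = 16942291 /13616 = 1244.29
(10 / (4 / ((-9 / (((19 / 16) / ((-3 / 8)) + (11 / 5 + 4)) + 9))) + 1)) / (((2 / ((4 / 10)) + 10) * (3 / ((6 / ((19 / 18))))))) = -3240 / 11153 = -0.29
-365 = -365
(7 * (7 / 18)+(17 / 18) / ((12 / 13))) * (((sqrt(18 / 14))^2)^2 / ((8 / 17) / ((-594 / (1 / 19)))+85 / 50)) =1164122685 / 319634252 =3.64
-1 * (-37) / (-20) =-37 / 20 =-1.85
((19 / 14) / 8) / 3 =0.06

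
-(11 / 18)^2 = -121 / 324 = -0.37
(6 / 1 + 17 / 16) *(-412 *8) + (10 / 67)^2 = -104494842 / 4489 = -23277.98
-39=-39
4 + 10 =14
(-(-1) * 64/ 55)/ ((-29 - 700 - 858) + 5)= -32/ 43505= -0.00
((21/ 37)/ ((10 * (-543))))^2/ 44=49/ 197339159600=0.00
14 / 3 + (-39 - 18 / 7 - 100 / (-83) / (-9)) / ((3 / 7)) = -207619 / 2241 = -92.65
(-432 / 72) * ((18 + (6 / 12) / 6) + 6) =-289 / 2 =-144.50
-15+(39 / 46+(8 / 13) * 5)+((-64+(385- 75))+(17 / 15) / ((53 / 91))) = 112610681 / 475410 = 236.87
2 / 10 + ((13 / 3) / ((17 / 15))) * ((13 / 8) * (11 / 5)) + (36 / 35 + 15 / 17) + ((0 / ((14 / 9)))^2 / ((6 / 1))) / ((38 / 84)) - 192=-838807 / 4760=-176.22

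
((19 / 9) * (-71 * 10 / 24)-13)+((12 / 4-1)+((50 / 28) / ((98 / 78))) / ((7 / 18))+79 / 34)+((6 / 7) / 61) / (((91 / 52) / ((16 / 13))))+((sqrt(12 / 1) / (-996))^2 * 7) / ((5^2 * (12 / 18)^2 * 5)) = -812355945588186973 / 12041045939286000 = -67.47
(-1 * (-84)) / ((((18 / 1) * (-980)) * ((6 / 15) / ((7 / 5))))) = -1 / 60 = -0.02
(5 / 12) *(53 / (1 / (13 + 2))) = 1325 / 4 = 331.25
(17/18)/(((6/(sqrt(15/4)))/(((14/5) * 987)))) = 842.40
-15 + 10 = -5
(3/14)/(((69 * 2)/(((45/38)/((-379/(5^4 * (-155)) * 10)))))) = 871875/18549776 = 0.05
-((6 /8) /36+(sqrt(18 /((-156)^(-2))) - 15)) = 719 /48 - 468*sqrt(2) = -646.87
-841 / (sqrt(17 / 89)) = -841 * sqrt(1513) / 17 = -1924.27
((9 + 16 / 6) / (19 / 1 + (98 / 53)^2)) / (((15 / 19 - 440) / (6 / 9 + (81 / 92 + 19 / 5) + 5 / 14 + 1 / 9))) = -8994561259 / 1305407515500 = -0.01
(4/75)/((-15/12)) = -16/375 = -0.04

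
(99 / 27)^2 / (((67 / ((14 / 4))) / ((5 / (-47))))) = -4235 / 56682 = -0.07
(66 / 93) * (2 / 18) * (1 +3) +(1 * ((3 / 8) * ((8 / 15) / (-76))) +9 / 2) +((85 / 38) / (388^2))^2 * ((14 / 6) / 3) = 4.81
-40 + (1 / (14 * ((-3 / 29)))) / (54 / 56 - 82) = -272222 / 6807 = -39.99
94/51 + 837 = 42781/51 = 838.84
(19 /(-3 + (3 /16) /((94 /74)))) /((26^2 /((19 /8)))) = -16967 /725010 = -0.02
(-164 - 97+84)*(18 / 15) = -1062 / 5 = -212.40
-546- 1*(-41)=-505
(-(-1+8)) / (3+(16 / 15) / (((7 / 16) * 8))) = -735 / 347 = -2.12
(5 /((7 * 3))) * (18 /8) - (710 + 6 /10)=-99409 /140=-710.06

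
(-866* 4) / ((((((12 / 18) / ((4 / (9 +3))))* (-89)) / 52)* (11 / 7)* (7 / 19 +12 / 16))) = 47914048 / 83215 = 575.79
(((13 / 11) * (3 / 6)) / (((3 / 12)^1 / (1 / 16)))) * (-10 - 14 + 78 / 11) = -1209 / 484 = -2.50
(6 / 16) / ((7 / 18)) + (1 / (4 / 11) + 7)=10.71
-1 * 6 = -6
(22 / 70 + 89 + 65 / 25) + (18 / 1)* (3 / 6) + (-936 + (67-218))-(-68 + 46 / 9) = -290807 / 315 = -923.20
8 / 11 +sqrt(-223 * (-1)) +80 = sqrt(223) +888 / 11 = 95.66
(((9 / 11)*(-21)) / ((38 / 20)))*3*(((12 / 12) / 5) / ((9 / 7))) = -882 / 209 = -4.22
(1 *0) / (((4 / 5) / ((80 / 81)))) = 0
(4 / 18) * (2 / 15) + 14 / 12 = 323 / 270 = 1.20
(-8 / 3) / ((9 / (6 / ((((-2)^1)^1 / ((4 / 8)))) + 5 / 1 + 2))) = -44 / 27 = -1.63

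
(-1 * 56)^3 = -175616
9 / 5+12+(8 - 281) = -1296 / 5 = -259.20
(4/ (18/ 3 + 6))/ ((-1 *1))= -1/ 3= -0.33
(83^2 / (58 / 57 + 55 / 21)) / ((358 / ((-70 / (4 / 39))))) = -3751990515 / 1038916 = -3611.45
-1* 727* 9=-6543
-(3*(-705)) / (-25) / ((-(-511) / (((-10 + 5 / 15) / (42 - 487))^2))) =-39527 / 505953875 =-0.00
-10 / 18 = -5 / 9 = -0.56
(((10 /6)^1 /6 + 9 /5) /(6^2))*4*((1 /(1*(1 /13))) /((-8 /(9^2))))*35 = -17017 /16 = -1063.56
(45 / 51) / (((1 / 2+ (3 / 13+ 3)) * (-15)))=-26 / 1649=-0.02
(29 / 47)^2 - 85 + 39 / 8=-1409241 / 17672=-79.74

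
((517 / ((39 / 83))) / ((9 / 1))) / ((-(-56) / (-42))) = -42911 / 468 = -91.69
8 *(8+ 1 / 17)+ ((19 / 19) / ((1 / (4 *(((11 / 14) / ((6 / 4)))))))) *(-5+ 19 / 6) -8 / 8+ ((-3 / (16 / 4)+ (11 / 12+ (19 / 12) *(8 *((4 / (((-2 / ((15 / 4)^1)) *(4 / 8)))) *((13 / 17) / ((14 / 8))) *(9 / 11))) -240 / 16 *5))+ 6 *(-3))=-2382913 / 23562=-101.13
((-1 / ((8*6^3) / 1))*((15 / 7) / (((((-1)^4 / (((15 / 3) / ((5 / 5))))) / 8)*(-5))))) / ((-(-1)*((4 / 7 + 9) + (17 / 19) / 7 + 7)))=95 / 159912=0.00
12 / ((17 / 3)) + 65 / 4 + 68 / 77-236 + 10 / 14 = -1131159 / 5236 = -216.03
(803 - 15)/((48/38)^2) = 71117/144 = 493.87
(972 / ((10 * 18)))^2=29.16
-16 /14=-8 /7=-1.14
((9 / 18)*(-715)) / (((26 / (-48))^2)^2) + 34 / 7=-63792182 / 15379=-4148.01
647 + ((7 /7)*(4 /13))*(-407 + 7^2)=6979 /13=536.85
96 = 96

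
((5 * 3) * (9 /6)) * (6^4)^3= 48977602560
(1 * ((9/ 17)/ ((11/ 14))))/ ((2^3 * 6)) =21/ 1496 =0.01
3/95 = 0.03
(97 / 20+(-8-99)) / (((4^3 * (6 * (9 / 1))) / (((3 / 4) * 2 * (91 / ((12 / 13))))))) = -268541 / 61440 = -4.37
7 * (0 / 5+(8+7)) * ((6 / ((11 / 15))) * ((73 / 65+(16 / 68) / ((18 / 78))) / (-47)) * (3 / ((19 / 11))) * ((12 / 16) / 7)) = -7.29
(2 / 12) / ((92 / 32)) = 4 / 69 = 0.06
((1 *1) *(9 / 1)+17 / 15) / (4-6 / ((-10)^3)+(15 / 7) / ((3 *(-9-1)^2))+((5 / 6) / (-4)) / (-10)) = 425600 / 169427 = 2.51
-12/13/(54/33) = -22/39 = -0.56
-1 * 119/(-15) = 119/15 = 7.93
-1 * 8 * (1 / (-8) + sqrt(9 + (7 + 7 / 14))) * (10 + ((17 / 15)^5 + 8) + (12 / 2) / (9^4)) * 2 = -1251.70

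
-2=-2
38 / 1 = 38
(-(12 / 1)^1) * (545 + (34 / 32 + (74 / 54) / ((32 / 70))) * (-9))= -12203 / 2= -6101.50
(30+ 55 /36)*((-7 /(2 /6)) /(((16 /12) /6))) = -23835 /8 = -2979.38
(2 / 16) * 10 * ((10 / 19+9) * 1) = 905 / 76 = 11.91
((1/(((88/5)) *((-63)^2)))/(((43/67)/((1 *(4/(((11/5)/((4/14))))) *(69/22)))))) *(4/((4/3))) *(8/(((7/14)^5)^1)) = 4931200/176678271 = 0.03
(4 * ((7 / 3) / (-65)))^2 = 784 / 38025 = 0.02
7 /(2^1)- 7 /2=0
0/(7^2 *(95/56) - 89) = 0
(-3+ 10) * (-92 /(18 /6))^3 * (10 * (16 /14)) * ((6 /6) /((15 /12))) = -49836032 /27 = -1845778.96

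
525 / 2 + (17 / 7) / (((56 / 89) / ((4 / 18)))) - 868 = -1066589 / 1764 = -604.64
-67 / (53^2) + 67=188136 / 2809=66.98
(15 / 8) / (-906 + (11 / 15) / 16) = -450 / 217429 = -0.00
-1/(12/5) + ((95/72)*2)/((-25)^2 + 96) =-2680/6489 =-0.41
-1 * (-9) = 9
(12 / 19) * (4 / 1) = 48 / 19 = 2.53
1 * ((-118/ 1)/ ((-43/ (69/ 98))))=4071/ 2107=1.93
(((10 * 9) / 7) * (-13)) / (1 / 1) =-1170 / 7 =-167.14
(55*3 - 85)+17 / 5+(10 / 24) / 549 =2747221 / 32940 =83.40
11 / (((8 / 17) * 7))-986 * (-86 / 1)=4748763 / 56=84799.34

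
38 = 38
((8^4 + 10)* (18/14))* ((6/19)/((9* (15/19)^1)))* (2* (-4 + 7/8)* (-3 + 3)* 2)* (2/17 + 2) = 0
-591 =-591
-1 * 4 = -4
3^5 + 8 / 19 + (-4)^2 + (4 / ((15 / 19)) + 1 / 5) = 75436 / 285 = 264.69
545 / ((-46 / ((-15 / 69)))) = 2725 / 1058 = 2.58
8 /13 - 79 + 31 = -616 /13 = -47.38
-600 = -600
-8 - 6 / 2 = -11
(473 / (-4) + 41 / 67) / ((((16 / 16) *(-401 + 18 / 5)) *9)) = 17515 / 532516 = 0.03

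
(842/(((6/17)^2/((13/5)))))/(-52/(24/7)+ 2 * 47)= 1581697/7095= 222.93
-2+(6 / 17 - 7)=-147 / 17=-8.65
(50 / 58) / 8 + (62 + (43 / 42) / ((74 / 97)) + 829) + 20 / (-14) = 160619047 / 180264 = 891.02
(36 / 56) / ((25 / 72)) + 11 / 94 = 32381 / 16450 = 1.97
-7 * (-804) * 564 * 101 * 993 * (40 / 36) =353721375840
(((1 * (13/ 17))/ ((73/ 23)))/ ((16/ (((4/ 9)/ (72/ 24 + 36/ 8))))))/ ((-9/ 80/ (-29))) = 69368/ 301563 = 0.23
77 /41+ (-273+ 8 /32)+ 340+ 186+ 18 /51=712281 /2788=255.48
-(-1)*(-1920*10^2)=-192000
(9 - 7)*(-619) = -1238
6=6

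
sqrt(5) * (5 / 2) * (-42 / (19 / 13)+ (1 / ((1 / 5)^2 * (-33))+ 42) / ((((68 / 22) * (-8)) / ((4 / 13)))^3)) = -5657725826455 * sqrt(5) / 78752009856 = -160.64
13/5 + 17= 98/5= 19.60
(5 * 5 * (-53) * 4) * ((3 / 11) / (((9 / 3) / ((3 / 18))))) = -2650 / 33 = -80.30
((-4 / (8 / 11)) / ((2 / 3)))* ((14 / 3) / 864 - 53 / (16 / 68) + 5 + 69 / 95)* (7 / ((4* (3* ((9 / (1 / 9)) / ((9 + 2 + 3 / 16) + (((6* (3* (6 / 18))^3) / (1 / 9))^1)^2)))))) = 1025975401451 / 26873856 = 38177.45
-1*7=-7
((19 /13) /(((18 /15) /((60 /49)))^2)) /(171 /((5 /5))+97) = 11875 /2091271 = 0.01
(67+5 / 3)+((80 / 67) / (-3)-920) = -57066 / 67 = -851.73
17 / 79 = 0.22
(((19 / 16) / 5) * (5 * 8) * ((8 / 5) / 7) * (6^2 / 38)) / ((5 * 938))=36 / 82075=0.00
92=92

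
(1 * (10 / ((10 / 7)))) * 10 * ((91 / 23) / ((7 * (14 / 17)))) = 1105 / 23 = 48.04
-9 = -9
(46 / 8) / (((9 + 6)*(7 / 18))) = 69 / 70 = 0.99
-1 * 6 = -6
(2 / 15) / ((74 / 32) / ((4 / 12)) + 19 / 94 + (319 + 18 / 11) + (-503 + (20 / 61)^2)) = -0.00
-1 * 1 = -1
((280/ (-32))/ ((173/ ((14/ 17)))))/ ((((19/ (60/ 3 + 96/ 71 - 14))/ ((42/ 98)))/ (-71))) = 27405/ 55879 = 0.49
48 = 48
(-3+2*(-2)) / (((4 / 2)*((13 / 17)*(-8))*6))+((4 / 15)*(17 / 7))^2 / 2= 1399117 / 4586400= 0.31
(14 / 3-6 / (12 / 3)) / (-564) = -19 / 3384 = -0.01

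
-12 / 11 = -1.09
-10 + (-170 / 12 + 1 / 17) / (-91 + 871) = -797039 / 79560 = -10.02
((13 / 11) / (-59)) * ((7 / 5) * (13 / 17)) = -1183 / 55165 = -0.02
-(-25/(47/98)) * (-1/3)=-2450/141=-17.38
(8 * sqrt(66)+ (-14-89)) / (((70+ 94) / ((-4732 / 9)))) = 121849 / 369-9464 * sqrt(66) / 369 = 121.85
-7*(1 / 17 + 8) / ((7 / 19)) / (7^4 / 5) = -13015 / 40817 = -0.32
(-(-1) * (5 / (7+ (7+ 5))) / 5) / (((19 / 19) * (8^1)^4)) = 1 / 77824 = 0.00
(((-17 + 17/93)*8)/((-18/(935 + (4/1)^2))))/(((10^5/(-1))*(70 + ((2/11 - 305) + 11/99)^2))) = -134978283/176443015037500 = -0.00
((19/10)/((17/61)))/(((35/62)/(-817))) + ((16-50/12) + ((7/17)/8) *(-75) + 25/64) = -5631189331/571200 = -9858.52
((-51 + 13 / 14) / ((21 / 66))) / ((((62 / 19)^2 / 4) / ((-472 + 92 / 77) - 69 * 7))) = 56384.29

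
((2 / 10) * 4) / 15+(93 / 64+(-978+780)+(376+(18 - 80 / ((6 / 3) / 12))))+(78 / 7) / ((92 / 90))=-209887009 / 772800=-271.59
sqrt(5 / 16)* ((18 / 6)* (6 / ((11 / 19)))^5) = 14440609368* sqrt(5) / 161051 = 200496.64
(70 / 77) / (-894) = -5 / 4917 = -0.00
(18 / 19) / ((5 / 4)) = 0.76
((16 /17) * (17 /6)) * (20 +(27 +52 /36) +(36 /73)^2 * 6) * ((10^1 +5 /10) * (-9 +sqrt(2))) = -67015984 /5329 +67015984 * sqrt(2) /47961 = -10599.63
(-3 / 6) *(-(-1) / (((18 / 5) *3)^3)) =-125 / 314928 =-0.00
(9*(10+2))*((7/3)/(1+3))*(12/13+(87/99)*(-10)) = -70854/143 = -495.48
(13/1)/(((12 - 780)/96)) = -13/8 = -1.62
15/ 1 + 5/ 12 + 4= 233/ 12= 19.42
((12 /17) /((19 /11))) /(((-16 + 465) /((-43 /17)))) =-5676 /2465459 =-0.00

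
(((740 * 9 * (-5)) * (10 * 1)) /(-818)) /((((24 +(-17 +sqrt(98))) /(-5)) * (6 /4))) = 555000 /2863- 555000 * sqrt(2) /2863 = -80.30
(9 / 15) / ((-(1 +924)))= -0.00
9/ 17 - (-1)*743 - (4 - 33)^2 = -1657/ 17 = -97.47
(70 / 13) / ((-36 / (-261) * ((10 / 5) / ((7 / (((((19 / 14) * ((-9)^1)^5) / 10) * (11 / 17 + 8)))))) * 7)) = -12325 / 43755309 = -0.00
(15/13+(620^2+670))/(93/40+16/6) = 600711000/7787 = 77142.80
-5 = -5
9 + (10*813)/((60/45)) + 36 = 12285/2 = 6142.50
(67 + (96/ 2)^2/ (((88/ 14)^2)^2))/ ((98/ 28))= 19.56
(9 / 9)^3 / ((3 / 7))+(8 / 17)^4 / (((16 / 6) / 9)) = 626119 / 250563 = 2.50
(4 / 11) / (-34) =-2 / 187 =-0.01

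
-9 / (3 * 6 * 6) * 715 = -715 / 12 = -59.58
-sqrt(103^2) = -103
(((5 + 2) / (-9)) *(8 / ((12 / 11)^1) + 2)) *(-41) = 297.63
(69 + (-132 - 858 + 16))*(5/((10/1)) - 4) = 6335/2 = 3167.50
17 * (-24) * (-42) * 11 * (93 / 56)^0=188496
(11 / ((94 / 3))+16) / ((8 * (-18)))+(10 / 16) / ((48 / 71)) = 0.81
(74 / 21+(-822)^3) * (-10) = 5554122444.76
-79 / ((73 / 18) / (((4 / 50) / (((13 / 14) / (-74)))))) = 2946384 / 23725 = 124.19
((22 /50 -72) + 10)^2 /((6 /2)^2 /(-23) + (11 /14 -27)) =-762663762 /5354375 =-142.44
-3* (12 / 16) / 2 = -9 / 8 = -1.12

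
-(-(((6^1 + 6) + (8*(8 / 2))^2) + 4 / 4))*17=17629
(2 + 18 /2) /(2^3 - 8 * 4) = -11 /24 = -0.46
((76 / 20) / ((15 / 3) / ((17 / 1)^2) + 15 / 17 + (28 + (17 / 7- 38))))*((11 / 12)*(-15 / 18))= 38437 / 88344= 0.44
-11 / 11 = -1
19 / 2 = 9.50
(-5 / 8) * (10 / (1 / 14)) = -175 / 2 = -87.50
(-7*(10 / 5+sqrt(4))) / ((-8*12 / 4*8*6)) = 7 / 288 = 0.02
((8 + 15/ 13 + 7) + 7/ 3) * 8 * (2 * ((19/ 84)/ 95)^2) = 103/ 61425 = 0.00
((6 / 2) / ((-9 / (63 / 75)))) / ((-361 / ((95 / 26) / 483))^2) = -1 / 8132987772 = -0.00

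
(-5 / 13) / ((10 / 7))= -0.27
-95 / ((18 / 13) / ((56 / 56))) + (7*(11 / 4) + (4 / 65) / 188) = -49.36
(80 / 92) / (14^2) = 5 / 1127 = 0.00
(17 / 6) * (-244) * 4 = -8296 / 3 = -2765.33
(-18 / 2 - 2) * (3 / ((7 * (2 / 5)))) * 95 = -15675 / 14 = -1119.64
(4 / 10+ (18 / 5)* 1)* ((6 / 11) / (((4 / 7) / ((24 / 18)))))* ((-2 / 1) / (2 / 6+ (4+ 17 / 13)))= -1.80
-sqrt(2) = -1.41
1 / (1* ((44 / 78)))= 39 / 22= 1.77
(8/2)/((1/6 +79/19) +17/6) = 19/34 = 0.56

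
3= 3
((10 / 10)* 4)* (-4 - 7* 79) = -2228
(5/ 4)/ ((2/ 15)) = 75/ 8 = 9.38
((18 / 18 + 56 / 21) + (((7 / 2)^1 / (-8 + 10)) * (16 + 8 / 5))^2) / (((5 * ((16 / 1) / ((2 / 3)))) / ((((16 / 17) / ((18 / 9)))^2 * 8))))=4571072 / 325125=14.06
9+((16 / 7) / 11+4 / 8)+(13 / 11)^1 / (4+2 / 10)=4615 / 462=9.99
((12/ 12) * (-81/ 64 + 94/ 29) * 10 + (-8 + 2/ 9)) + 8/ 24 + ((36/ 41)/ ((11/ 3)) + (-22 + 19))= 35982149/ 3766752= 9.55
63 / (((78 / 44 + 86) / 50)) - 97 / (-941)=65398607 / 1817071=35.99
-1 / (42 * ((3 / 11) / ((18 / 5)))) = -11 / 35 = -0.31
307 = 307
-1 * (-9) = 9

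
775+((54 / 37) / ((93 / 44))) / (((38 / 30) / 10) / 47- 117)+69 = 798486912908 / 946081157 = 843.99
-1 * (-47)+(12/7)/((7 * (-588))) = 112846/2401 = 47.00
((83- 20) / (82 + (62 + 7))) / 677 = 63 / 102227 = 0.00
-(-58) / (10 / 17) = 493 / 5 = 98.60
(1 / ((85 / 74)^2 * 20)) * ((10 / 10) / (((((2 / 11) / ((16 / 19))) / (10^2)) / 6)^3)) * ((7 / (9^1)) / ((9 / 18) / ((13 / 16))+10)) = 2716707209216000 / 45591773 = 59587663.09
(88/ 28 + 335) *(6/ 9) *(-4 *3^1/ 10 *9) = -85212/ 35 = -2434.63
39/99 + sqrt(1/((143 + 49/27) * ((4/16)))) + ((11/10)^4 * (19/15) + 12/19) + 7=3 * sqrt(11730)/1955 + 309739411/31350000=10.05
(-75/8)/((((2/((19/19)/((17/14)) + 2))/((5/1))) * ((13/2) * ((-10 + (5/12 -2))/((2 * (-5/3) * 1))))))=-90000/30719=-2.93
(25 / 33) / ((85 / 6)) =10 / 187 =0.05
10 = 10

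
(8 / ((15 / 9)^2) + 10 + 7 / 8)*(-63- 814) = -12063.14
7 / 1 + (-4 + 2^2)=7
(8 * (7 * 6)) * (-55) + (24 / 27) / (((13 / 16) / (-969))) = -762064 / 39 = -19540.10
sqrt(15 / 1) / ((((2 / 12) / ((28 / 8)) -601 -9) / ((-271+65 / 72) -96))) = 2.32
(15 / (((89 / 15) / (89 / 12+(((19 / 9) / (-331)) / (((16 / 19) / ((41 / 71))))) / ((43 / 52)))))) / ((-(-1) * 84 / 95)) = 80044199875 / 3777409734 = 21.19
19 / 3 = 6.33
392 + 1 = 393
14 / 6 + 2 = 13 / 3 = 4.33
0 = 0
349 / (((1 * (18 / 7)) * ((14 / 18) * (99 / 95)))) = 33155 / 198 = 167.45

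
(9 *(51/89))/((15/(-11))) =-1683/445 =-3.78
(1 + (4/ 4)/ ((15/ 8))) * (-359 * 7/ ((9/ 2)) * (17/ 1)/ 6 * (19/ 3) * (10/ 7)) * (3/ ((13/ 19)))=-96245.41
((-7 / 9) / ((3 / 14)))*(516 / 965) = -16856 / 8685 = -1.94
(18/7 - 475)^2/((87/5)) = 54681245/4263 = 12826.94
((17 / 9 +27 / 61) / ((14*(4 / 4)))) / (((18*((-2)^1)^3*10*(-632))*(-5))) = -1 / 27323730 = -0.00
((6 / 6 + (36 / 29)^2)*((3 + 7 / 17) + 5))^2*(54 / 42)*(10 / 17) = 8404727335290 / 24324100871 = 345.53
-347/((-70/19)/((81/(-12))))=-178011/280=-635.75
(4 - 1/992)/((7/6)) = 11901/3472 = 3.43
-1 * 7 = -7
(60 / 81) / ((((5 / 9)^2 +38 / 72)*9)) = 80 / 813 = 0.10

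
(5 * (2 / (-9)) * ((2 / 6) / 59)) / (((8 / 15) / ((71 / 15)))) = -355 / 6372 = -0.06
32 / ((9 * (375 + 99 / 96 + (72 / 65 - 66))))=66560 / 5824521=0.01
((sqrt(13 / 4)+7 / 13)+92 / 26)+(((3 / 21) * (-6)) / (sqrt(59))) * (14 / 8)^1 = -3 * sqrt(59) / 118+sqrt(13) / 2+53 / 13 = 5.68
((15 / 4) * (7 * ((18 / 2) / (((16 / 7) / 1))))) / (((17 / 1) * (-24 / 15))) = -33075 / 8704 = -3.80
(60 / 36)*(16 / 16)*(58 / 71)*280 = 81200 / 213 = 381.22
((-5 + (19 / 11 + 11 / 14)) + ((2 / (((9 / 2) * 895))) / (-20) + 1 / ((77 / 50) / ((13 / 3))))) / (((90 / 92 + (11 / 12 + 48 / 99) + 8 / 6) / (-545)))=-10163483294 / 211876035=-47.97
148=148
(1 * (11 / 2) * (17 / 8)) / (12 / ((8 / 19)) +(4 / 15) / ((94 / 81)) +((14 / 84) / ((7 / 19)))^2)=0.40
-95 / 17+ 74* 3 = 3679 / 17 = 216.41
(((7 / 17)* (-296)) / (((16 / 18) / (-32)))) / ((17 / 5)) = 372960 / 289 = 1290.52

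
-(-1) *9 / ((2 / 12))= 54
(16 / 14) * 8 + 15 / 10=149 / 14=10.64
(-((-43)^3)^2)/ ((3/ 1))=-6321363049/ 3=-2107121016.33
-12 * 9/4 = -27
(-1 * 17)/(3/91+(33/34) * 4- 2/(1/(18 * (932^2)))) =26299/48375401751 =0.00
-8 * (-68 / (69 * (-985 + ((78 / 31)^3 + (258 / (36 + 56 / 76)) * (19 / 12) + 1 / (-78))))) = -0.01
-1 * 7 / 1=-7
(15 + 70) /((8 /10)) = 425 /4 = 106.25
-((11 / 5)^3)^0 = -1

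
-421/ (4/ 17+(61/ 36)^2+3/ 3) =-9275472/ 90473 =-102.52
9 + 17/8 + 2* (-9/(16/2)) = 71/8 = 8.88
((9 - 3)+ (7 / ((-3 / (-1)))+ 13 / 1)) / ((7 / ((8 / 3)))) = 512 / 63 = 8.13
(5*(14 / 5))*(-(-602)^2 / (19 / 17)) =-4539586.95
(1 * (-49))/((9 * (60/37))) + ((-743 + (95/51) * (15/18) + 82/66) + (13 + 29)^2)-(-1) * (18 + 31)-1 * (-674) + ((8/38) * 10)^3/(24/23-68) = 8452123383887/4848352740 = 1743.30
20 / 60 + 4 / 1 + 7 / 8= 125 / 24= 5.21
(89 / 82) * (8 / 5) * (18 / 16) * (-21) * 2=-16821 / 205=-82.05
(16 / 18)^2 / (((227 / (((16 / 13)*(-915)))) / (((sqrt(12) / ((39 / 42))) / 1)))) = -8744960*sqrt(3) / 1035801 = -14.62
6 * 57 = 342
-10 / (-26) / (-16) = -0.02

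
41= 41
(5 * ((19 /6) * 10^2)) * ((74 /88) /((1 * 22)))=60.52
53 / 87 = 0.61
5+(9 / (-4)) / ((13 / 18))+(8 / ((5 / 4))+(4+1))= 1727 / 130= 13.28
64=64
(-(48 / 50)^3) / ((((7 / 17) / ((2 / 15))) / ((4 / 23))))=-626688 / 12578125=-0.05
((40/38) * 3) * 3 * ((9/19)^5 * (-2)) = -21257640/47045881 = -0.45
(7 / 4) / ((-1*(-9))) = 7 / 36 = 0.19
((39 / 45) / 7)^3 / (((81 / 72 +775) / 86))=1511536 / 7187693625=0.00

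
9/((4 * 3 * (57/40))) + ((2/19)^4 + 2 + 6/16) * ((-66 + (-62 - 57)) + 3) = -431.75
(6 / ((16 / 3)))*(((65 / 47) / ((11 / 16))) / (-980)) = -117 / 50666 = -0.00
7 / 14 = 1 / 2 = 0.50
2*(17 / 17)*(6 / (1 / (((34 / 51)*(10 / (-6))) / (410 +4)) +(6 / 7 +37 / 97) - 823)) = -13580 / 1351619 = -0.01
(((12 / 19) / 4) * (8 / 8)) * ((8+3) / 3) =0.58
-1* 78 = -78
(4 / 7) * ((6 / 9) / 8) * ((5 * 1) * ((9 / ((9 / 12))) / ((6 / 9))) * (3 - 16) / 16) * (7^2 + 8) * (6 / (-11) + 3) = -300105 / 616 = -487.18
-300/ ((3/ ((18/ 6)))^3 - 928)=100/ 309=0.32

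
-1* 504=-504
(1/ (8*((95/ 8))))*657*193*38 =253602/ 5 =50720.40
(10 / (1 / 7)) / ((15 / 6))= 28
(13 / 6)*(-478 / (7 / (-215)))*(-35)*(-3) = 3340025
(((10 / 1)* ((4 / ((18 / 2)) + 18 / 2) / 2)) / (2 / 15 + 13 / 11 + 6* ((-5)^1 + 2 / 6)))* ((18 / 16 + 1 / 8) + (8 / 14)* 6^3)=-4800125 / 21756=-220.63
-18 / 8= -9 / 4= -2.25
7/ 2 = 3.50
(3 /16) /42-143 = -32031 /224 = -143.00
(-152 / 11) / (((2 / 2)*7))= -152 / 77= -1.97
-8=-8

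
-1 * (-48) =48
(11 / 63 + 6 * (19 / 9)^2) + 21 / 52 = 268493 / 9828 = 27.32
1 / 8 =0.12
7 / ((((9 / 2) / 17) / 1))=238 / 9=26.44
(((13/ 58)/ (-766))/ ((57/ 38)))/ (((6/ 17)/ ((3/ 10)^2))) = -221/ 4442800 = -0.00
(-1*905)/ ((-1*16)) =905/ 16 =56.56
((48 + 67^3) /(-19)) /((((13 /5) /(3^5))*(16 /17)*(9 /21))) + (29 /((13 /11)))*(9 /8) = -14497477047 /3952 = -3668389.94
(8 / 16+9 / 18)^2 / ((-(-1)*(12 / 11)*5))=0.18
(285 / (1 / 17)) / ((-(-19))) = 255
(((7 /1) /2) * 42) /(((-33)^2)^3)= 49 /430489323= 0.00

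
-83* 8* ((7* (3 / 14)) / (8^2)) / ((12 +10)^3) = -249 / 170368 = -0.00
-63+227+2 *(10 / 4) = 169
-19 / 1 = -19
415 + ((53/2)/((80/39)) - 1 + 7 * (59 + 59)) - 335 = 146867/160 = 917.92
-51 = -51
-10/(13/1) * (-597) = 5970/13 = 459.23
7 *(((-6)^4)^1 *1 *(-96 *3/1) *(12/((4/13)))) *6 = -611380224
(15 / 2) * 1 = 15 / 2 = 7.50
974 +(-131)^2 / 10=26901 / 10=2690.10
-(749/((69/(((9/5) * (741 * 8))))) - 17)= -13318261/115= -115810.97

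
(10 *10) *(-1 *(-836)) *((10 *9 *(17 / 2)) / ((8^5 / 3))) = 11991375 / 2048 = 5855.16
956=956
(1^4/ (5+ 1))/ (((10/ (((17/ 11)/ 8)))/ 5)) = 17/ 1056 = 0.02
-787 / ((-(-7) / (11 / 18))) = -8657 / 126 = -68.71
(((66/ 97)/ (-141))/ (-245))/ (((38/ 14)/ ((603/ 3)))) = 4422/ 3031735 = 0.00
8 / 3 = 2.67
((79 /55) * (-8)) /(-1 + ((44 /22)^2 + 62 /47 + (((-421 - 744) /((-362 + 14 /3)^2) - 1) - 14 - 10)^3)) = 45079973114064526114816 /61348614191473522841320965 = 0.00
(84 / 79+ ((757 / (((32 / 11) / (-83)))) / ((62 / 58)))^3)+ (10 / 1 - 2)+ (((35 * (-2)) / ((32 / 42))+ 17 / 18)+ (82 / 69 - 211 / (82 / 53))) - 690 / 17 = -91774954879630173959298761993 / 11126670604075008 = -8248195542520.93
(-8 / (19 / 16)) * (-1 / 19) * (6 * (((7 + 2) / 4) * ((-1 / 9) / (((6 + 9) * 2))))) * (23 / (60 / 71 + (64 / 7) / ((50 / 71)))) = -457240 / 15506033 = -0.03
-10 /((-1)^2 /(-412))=4120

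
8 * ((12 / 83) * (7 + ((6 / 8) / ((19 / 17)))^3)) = 9616449 / 1138594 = 8.45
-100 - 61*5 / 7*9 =-3445 / 7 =-492.14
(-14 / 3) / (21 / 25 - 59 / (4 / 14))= 100 / 4407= 0.02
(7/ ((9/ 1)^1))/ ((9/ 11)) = 77/ 81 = 0.95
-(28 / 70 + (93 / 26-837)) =108293 / 130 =833.02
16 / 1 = 16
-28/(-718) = 14/359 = 0.04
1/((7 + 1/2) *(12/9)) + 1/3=13/30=0.43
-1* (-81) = 81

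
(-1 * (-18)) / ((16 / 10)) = 45 / 4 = 11.25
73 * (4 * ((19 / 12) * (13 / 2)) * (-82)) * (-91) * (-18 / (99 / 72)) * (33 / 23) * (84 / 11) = -813742203456 / 253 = -3216372345.68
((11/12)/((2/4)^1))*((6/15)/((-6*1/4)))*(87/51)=-638/765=-0.83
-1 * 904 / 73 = -904 / 73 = -12.38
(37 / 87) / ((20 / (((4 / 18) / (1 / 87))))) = 0.41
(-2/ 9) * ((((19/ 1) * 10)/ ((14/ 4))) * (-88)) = 66880/ 63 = 1061.59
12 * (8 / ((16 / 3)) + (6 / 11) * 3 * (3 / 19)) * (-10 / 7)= -6300 / 209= -30.14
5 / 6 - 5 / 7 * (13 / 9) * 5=-545 / 126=-4.33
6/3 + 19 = 21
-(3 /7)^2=-9 /49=-0.18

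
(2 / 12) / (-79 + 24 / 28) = -7 / 3282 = -0.00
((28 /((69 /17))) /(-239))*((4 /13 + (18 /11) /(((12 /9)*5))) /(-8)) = 94129 /47164260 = 0.00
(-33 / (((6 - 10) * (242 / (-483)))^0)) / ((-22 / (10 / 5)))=3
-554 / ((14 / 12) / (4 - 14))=33240 / 7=4748.57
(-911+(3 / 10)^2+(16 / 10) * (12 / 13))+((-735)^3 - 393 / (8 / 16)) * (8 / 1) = -4129489256663 / 1300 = -3176530197.43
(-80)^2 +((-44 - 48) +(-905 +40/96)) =64841/12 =5403.42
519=519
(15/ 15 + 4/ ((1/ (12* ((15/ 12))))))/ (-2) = -61/ 2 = -30.50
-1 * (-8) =8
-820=-820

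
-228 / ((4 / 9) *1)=-513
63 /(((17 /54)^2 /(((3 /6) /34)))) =45927 /4913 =9.35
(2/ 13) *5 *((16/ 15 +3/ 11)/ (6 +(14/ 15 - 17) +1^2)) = -5/ 44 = -0.11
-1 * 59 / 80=-59 / 80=-0.74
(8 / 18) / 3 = 4 / 27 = 0.15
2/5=0.40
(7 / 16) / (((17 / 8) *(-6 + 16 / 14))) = -49 / 1156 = -0.04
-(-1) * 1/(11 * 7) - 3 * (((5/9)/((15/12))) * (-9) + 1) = 694/77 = 9.01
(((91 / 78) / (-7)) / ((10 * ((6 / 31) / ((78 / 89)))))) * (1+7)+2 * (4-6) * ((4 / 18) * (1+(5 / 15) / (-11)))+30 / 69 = -3133772 / 3039795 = -1.03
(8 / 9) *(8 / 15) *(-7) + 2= -178 / 135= -1.32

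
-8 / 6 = -4 / 3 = -1.33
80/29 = 2.76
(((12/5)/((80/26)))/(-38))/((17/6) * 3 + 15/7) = -273/141550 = -0.00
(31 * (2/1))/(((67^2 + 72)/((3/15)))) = 62/22805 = 0.00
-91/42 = -13/6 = -2.17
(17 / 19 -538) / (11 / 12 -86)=122460 / 19399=6.31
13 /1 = 13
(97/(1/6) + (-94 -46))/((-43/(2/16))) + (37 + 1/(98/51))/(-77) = -1.77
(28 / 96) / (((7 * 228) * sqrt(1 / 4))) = 1 / 2736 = 0.00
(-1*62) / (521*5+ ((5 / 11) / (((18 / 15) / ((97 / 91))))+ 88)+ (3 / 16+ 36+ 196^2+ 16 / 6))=-0.00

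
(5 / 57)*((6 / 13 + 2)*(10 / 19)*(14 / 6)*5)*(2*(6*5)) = 1120000 / 14079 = 79.55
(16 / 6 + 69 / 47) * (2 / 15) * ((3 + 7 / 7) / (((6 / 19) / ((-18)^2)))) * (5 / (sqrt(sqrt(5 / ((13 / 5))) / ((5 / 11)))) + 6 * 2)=48336 * sqrt(11) * 13^(1 / 4) / 47 + 6380352 / 235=33627.15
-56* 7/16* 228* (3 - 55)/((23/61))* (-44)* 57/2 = -22219365168/23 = -966059355.13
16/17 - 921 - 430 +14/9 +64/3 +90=-189287/153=-1237.17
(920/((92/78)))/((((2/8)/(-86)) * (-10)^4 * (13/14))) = -3612/125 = -28.90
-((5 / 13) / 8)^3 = -125 / 1124864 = -0.00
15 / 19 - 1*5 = -80 / 19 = -4.21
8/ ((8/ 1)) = 1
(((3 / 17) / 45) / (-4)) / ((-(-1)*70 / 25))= -1 / 2856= -0.00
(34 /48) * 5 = 85 /24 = 3.54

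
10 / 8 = 5 / 4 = 1.25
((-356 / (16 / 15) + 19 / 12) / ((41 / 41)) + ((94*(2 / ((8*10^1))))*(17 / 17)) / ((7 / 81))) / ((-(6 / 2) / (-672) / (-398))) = 407835376 / 15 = 27189025.07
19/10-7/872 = 8249/4360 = 1.89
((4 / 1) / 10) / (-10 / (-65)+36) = 13 / 1175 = 0.01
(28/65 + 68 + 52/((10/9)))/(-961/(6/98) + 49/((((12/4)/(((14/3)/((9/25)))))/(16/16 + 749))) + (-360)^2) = 0.00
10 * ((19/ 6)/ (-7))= -95/ 21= -4.52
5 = 5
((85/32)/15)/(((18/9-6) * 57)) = -17/21888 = -0.00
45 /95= 9 /19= 0.47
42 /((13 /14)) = 588 /13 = 45.23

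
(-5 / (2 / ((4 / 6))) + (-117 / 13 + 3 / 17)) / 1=-535 / 51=-10.49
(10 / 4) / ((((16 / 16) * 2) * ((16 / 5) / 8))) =25 / 8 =3.12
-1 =-1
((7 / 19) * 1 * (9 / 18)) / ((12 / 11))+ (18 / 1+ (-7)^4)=1103141 / 456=2419.17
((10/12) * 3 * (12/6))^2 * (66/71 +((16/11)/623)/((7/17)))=79634950/3405941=23.38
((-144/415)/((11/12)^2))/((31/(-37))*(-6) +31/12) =-9206784/169676485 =-0.05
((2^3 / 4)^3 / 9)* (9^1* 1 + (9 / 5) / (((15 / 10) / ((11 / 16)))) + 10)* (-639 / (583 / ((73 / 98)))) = -4110119 / 285670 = -14.39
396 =396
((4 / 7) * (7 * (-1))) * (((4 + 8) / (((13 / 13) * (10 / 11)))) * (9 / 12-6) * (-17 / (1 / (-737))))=17365194 / 5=3473038.80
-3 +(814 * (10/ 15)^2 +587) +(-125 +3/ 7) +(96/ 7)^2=445096/ 441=1009.29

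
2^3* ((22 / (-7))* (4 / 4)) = -176 / 7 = -25.14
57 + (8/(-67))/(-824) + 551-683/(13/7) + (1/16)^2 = 5517359729/22966528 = 240.23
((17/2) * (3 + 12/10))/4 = 357/40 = 8.92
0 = 0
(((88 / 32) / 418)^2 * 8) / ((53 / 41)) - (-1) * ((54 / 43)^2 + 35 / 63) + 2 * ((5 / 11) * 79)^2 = 795491785629017 / 308203700904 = 2581.06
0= 0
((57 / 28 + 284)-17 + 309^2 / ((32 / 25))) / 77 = 16769439 / 17248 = 972.25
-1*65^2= -4225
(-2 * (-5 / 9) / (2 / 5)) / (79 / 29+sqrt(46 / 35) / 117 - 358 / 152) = 2384731030500 / 316456712099 - 1578725200 * sqrt(1610) / 316456712099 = 7.34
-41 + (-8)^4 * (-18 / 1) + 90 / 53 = -3909667 / 53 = -73767.30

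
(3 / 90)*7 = 7 / 30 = 0.23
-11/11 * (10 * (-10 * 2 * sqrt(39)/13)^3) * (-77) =-18480000 * sqrt(39)/169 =-682884.99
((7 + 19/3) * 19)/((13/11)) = 8360/39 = 214.36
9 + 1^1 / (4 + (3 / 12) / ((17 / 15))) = 9.24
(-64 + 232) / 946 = 84 / 473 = 0.18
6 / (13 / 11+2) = 66 / 35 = 1.89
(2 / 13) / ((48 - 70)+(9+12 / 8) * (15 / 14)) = -8 / 559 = -0.01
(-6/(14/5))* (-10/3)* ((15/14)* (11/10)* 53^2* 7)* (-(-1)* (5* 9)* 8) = 417136500/7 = 59590928.57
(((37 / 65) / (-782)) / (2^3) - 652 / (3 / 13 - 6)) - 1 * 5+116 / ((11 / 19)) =20690731703 / 67095600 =308.38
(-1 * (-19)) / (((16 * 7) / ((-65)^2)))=80275 / 112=716.74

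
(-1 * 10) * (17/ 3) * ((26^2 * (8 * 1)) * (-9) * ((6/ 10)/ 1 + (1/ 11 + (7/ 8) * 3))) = 100600968/ 11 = 9145542.55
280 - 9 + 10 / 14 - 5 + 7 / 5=9384 / 35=268.11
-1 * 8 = -8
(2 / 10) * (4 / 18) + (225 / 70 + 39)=26623 / 630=42.26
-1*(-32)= 32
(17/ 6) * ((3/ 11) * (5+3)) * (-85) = -5780/ 11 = -525.45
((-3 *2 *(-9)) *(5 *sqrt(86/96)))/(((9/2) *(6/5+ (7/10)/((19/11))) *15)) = 38 *sqrt(129)/183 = 2.36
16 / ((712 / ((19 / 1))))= 38 / 89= 0.43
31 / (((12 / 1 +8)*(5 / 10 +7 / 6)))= 93 / 100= 0.93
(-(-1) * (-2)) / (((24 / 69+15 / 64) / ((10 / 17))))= -29440 / 14569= -2.02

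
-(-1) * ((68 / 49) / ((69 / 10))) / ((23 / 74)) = 0.65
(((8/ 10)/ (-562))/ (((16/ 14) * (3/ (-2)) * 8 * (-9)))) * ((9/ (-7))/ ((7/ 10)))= 1/ 47208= 0.00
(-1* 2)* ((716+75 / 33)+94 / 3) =-49474 / 33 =-1499.21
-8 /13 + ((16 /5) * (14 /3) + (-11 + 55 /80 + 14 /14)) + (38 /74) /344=5.01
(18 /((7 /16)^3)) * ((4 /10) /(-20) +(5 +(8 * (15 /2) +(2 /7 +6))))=919498752 /60025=15318.60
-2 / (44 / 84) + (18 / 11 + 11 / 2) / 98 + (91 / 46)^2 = 47946 / 285131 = 0.17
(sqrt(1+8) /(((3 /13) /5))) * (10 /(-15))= -130 /3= -43.33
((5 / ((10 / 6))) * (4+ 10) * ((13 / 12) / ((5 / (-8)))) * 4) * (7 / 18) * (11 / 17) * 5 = -56056 / 153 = -366.38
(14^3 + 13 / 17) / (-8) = -46661 / 136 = -343.10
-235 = -235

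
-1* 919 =-919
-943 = -943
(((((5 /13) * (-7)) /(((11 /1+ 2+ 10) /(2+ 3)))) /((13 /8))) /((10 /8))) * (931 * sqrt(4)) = -2085440 /3887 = -536.52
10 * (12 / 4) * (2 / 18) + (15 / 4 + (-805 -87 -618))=-18035 / 12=-1502.92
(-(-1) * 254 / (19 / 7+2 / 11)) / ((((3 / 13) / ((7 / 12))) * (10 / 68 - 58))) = -2161159 / 563967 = -3.83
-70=-70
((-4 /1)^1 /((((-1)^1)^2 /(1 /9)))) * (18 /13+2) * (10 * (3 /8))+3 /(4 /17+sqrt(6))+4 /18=-556540 /100503+867 * sqrt(6) /1718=-4.30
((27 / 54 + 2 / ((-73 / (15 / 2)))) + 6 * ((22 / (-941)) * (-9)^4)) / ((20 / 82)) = -5182528289 / 1373860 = -3772.24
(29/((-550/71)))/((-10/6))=6177/2750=2.25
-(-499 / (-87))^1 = -499 / 87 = -5.74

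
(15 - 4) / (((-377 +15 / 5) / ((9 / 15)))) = -3 / 170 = -0.02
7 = 7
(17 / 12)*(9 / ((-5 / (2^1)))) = -51 / 10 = -5.10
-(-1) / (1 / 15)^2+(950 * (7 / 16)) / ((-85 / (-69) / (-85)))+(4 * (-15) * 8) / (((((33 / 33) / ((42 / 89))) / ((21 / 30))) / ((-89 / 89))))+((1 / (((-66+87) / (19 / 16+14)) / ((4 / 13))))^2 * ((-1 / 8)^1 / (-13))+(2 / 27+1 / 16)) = -936894668810677 / 33112340352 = -28294.43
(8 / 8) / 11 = 1 / 11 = 0.09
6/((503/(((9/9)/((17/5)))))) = 30/8551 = 0.00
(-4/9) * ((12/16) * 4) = -1.33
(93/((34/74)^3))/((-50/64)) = -150743328/122825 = -1227.30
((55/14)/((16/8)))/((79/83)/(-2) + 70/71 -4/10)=1620575/90762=17.86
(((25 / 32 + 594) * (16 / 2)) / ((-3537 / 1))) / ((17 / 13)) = -247429 / 240516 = -1.03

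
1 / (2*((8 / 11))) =11 / 16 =0.69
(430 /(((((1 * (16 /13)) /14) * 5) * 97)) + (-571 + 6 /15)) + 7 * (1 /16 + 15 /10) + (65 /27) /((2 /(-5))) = -116408467 /209520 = -555.60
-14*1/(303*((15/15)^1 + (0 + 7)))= -7/1212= -0.01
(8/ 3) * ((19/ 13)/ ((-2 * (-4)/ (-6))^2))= 57/ 26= 2.19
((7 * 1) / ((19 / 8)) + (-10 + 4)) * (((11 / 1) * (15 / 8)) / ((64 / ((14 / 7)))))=-4785 / 2432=-1.97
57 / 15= 19 / 5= 3.80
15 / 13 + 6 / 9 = 71 / 39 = 1.82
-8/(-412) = 2/103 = 0.02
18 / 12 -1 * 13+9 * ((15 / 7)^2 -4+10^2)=893.83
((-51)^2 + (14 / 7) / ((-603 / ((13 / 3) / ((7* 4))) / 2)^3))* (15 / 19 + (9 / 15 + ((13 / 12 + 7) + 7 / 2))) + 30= 312705074917670300899 / 9259225547206320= 33772.27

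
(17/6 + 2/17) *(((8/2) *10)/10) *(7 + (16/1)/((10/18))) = 107758/255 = 422.58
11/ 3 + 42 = 137/ 3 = 45.67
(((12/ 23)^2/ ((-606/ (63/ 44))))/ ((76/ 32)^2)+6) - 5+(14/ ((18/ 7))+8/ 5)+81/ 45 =93988696997/ 9547495155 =9.84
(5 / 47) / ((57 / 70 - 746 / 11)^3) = -2282665000 / 6454612921768279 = -0.00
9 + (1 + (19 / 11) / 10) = 1119 / 110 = 10.17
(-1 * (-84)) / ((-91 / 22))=-264 / 13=-20.31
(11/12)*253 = 2783/12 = 231.92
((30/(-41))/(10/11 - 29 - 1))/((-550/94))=-0.00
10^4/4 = 2500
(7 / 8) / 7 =1 / 8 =0.12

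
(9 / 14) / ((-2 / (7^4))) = -3087 / 4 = -771.75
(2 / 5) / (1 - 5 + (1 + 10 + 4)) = 2 / 55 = 0.04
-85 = -85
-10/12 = -5/6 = -0.83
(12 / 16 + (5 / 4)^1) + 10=12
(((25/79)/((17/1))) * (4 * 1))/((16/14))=175/2686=0.07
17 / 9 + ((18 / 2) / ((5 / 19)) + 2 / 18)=181 / 5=36.20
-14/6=-2.33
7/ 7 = 1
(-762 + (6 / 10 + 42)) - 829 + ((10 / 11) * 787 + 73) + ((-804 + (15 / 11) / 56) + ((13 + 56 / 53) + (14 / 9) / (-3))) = -6833282147 / 4407480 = -1550.38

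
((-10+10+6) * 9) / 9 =6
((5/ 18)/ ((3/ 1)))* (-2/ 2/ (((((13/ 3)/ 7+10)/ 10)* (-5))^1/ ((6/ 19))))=70/ 12711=0.01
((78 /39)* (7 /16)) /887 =7 /7096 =0.00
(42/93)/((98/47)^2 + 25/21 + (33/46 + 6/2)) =29874516/612260323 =0.05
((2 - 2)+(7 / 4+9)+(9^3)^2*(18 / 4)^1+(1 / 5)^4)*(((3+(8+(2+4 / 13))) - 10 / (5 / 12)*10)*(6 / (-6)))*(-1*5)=-1355333943551 / 500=-2710667887.10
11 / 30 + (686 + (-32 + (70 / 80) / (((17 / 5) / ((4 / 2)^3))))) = 334777 / 510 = 656.43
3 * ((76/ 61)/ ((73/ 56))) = 12768/ 4453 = 2.87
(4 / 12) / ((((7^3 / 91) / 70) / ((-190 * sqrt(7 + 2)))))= -24700 / 7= -3528.57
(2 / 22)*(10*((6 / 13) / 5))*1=12 / 143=0.08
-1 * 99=-99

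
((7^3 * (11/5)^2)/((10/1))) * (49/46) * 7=14235529/11500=1237.87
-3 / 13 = -0.23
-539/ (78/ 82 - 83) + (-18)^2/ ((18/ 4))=264307/ 3364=78.57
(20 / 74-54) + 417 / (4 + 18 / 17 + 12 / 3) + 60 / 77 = -39419 / 5698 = -6.92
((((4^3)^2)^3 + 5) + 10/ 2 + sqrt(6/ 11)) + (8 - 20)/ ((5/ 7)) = sqrt(66)/ 11 + 343597383646/ 5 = 68719476729.94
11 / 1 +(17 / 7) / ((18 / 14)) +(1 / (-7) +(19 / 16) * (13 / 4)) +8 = 99209 / 4032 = 24.61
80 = 80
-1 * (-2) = 2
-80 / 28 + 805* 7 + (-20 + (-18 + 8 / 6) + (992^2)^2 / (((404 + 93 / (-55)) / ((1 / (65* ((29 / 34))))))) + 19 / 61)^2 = 4392765640917214879659508178374000 / 2330397209498716449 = 1884985796847107.99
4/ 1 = 4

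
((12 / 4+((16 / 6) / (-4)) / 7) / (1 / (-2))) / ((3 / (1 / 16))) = -61 / 504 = -0.12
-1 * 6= -6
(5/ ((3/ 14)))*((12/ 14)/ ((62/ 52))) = 520/ 31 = 16.77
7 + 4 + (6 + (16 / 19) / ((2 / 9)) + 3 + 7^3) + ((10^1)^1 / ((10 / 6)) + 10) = 382.79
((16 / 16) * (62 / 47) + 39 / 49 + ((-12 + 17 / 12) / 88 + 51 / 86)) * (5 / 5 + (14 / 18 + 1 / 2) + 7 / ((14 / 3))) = 4600554773 / 470585808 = 9.78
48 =48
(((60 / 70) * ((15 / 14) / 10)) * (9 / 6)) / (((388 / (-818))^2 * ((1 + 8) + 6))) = 1505529 / 36883280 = 0.04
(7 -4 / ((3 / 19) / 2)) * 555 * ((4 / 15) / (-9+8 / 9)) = 58164 / 73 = 796.77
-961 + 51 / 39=-12476 / 13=-959.69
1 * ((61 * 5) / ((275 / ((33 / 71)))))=183 / 355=0.52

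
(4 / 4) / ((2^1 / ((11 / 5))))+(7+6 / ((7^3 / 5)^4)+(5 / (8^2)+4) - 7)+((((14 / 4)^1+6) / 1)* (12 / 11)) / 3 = 420595207376787 / 48721330947520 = 8.63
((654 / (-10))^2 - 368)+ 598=112679 / 25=4507.16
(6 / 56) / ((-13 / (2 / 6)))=-1 / 364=-0.00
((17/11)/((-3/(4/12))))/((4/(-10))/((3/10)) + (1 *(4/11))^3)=2057/15396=0.13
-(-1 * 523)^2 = -273529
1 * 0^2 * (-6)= 0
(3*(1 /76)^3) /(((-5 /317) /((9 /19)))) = -8559 /41702720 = -0.00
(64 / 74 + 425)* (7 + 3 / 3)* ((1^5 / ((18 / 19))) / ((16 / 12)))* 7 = 2095681 / 111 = 18880.01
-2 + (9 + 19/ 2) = 16.50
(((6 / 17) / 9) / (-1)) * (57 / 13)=-38 / 221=-0.17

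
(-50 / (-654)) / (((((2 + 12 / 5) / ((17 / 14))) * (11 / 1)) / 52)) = 27625 / 276969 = 0.10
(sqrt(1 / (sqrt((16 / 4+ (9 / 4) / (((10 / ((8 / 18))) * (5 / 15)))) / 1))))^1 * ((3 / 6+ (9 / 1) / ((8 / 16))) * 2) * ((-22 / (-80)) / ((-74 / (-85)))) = 187 * 10^(1 / 4) * 43^(3 / 4) / 688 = 8.12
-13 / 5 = -2.60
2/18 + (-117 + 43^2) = 15589/9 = 1732.11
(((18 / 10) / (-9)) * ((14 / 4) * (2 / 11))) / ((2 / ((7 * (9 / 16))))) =-0.25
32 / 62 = 16 / 31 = 0.52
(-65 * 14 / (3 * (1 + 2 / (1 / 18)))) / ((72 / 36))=-455 / 111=-4.10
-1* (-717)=717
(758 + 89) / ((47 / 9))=162.19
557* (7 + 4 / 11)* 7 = 315819 / 11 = 28710.82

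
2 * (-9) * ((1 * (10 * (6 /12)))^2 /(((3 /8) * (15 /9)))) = -720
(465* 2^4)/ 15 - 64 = 432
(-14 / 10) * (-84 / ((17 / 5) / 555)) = 326340 / 17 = 19196.47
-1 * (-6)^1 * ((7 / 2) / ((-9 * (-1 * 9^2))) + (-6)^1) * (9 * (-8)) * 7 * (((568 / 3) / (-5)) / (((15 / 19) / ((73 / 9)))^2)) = -534872666880832 / 7381125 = -72464924.64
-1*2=-2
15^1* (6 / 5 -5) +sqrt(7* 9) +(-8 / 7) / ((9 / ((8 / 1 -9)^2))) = -3599 / 63 +3* sqrt(7) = -49.19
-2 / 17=-0.12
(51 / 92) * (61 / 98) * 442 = 687531 / 4508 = 152.51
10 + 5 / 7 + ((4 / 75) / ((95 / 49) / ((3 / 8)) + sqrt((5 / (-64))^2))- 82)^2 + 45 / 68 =4883774095351255911 / 725272460937500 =6733.71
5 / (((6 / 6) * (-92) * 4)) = -5 / 368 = -0.01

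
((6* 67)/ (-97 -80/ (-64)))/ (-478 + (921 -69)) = -804/ 71621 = -0.01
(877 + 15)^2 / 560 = 49729 / 35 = 1420.83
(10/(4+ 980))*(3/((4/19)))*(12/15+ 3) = 361/656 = 0.55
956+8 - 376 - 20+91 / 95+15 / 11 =595986 / 1045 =570.32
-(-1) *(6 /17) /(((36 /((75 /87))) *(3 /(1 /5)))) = 5 /8874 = 0.00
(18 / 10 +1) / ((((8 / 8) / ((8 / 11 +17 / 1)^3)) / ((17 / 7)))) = 50421150 / 1331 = 37882.16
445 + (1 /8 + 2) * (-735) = -8935 /8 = -1116.88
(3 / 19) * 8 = 24 / 19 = 1.26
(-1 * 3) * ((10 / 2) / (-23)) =15 / 23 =0.65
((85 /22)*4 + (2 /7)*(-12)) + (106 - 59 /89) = 117.36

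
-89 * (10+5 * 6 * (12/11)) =-41830/11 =-3802.73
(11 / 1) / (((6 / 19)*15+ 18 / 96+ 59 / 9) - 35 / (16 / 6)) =-30096 / 4501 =-6.69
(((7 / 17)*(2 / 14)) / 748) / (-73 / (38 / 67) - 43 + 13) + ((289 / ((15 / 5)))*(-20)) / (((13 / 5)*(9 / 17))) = -18838946654069 / 13459129398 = -1399.72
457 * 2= 914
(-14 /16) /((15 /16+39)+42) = -14 /1311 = -0.01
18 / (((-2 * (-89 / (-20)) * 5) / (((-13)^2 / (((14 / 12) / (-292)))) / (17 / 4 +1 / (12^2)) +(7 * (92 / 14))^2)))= 13573584 / 4291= 3163.27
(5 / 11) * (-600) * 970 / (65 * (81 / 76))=-14744000 / 3861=-3818.70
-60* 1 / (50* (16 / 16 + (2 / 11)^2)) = -726 / 625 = -1.16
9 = 9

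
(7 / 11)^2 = 49 / 121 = 0.40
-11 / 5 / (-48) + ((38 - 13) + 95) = 28811 / 240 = 120.05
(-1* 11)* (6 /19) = -66 /19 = -3.47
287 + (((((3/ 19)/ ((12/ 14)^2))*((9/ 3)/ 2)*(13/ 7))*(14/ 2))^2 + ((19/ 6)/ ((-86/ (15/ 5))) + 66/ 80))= 1516422007/ 4967360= 305.28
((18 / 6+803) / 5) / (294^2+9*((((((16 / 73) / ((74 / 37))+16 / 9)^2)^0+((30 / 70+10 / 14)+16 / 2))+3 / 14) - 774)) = 11284 / 5569425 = 0.00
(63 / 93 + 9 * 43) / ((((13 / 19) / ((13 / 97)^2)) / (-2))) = -5936892 / 291679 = -20.35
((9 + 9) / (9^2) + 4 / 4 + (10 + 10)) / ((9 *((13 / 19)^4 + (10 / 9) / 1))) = 24891311 / 14042331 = 1.77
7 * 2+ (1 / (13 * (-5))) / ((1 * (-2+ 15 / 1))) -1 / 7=81958 / 5915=13.86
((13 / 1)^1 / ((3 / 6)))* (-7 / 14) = -13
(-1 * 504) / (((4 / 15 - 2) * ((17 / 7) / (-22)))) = -582120 / 221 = -2634.03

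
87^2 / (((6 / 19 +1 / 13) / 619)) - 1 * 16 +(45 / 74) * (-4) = 42818077175 / 3589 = 11930364.22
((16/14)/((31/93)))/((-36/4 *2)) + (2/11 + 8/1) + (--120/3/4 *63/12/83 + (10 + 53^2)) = 108428065/38346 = 2827.62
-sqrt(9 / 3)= -sqrt(3)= -1.73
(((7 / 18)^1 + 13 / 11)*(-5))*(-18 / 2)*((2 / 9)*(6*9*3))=27990 / 11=2544.55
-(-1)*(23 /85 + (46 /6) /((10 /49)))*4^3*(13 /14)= 4013776 /1785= 2248.61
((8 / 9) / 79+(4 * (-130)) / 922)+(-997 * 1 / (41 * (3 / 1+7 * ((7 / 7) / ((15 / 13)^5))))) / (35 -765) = -5239644993445067 / 9569200772210256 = -0.55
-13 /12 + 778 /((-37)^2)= -8461 /16428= -0.52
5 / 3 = 1.67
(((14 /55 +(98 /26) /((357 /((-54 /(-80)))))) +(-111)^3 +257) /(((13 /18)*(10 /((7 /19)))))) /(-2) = 34876.33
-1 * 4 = -4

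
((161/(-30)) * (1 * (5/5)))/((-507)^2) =-161/7711470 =-0.00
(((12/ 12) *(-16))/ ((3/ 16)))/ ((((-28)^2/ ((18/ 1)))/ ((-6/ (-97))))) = -576/ 4753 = -0.12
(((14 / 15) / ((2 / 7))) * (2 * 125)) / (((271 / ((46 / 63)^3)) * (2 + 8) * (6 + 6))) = 0.01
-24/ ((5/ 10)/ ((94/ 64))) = -141/ 2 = -70.50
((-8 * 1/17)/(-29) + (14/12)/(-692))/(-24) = -29765/49126464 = -0.00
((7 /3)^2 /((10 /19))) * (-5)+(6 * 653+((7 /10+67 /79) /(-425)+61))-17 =5907935434 /1510875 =3910.27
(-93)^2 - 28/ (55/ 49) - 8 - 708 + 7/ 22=869921/ 110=7908.37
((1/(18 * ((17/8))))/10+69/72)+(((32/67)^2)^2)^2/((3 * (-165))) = 5253754919047057079/5467295210622614424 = 0.96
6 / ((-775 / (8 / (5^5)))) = -48 / 2421875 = -0.00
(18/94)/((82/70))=315/1927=0.16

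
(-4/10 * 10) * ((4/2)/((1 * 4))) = -2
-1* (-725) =725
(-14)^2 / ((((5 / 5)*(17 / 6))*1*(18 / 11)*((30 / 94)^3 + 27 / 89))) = 4980493133 / 39570849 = 125.86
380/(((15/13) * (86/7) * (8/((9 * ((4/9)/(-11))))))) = -1729/1419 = -1.22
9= 9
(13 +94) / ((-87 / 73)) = -7811 / 87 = -89.78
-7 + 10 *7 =63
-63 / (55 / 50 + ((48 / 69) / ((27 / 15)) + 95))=-130410 / 199727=-0.65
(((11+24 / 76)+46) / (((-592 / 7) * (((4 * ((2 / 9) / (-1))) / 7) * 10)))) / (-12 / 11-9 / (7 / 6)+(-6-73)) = -36979173 / 6083818240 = -0.01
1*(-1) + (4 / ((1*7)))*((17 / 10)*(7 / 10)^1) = -8 / 25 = -0.32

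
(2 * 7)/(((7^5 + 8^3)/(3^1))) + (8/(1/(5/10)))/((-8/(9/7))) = -51761/80822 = -0.64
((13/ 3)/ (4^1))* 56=182/ 3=60.67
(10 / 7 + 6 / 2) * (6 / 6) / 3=1.48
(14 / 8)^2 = 49 / 16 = 3.06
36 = 36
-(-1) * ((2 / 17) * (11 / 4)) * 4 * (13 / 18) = 143 / 153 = 0.93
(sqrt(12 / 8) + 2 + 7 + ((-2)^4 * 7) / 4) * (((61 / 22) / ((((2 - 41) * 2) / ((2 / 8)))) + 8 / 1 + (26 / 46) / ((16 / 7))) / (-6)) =-12030661 / 236808 - 325153 * sqrt(6) / 473616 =-52.49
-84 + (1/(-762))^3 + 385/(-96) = -155761091707/1769802912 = -88.01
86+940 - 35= 991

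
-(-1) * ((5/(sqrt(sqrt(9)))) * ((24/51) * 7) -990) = -990 +280 * sqrt(3)/51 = -980.49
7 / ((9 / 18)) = 14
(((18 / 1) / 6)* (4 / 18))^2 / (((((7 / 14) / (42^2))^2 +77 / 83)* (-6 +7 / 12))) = -5509776384 / 62296159315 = -0.09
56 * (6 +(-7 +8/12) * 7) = -6440/3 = -2146.67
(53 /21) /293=53 /6153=0.01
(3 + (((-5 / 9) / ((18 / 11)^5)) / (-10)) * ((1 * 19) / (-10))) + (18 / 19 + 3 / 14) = 4.15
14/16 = 0.88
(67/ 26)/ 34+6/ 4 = 1393/ 884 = 1.58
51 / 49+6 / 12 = 151 / 98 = 1.54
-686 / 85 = -8.07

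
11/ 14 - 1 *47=-647/ 14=-46.21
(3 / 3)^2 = 1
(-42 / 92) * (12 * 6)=-756 / 23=-32.87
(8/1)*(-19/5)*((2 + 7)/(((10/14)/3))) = -28728/25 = -1149.12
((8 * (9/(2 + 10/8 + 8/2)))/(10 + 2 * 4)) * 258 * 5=20640/29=711.72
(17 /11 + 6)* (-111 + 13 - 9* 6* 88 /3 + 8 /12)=-418652 /33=-12686.42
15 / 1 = 15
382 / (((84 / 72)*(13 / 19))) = 43548 / 91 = 478.55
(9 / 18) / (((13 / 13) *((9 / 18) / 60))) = 60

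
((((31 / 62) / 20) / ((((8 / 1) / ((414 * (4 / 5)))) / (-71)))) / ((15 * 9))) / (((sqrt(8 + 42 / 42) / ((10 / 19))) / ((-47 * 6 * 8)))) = 307004 / 1425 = 215.44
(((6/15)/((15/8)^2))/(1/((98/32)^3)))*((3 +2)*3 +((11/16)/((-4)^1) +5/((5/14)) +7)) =269769157/2304000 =117.09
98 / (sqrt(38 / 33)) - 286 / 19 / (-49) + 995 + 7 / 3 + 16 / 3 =49* sqrt(1254) / 19 + 2801306 / 2793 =1094.30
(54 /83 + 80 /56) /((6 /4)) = 2416 /1743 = 1.39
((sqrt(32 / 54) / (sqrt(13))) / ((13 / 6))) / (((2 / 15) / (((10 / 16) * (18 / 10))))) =45 * sqrt(39) / 338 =0.83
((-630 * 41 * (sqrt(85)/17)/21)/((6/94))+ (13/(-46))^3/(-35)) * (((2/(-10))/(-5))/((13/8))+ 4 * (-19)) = -1043237/21292250+ 95162968 * sqrt(85)/1105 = 793990.19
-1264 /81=-15.60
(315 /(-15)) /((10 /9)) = -189 /10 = -18.90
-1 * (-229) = 229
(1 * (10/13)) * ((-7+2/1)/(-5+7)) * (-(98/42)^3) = 24.43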